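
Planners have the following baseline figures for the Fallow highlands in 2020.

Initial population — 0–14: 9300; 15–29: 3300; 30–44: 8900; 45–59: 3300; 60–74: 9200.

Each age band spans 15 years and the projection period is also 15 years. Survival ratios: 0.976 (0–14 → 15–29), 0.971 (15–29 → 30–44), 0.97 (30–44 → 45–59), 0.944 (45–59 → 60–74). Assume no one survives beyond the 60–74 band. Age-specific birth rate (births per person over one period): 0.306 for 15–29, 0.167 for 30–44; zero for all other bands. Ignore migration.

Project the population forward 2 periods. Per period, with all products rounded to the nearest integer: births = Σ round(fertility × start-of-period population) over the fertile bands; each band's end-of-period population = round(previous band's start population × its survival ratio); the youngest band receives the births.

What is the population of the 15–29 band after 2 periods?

2436

(Bands numbered youngest = 1 to oldest = 5.)
Period 1:
Births: 3300 × 0.306 = 1010, 8900 × 0.167 = 1486 — total 2496
Band 2: 9300 × 0.976 = 9077
Band 3: 3300 × 0.971 = 3204
Band 4: 8900 × 0.97 = 8633
Band 5: 3300 × 0.944 = 3115
→ [2496, 9077, 3204, 8633, 3115]
Period 2:
Births: 9077 × 0.306 = 2778, 3204 × 0.167 = 535 — total 3313
Band 2: 2496 × 0.976 = 2436
Band 3: 9077 × 0.971 = 8814
Band 4: 3204 × 0.97 = 3108
Band 5: 8633 × 0.944 = 8150
→ [3313, 2436, 8814, 3108, 8150]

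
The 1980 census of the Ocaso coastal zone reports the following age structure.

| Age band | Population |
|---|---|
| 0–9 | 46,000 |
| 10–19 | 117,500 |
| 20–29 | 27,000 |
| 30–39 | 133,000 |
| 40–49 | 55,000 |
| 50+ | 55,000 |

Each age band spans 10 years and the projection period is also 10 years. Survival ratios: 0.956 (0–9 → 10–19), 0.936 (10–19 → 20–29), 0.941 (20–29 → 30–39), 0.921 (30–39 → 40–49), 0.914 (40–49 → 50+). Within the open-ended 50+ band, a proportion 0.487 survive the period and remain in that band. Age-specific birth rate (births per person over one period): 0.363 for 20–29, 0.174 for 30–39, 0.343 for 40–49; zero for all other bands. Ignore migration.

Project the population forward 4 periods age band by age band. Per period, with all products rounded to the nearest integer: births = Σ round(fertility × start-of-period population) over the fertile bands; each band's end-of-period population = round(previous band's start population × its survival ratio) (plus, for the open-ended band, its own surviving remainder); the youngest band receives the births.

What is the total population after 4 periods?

Numbering the bands 1..6 from youngest to oldest:
After projecting period 1:
Births: 27000 * 0.363 = 9801 ; 133000 * 0.174 = 23142 ; 55000 * 0.343 = 18865 → total 51808
Band 2: 46000 * 0.956 = 43976
Band 3: 117500 * 0.936 = 109980
Band 4: 27000 * 0.941 = 25407
Band 5: 133000 * 0.921 = 122493
Band 6: 55000 * 0.914 + 55000 * 0.487 = 50270 + 26785 = 77055
Giving 51808 / 43976 / 109980 / 25407 / 122493 / 77055.
After projecting period 2:
Births: 109980 * 0.363 = 39923 ; 25407 * 0.174 = 4421 ; 122493 * 0.343 = 42015 → total 86359
Band 2: 51808 * 0.956 = 49528
Band 3: 43976 * 0.936 = 41162
Band 4: 109980 * 0.941 = 103491
Band 5: 25407 * 0.921 = 23400
Band 6: 122493 * 0.914 + 77055 * 0.487 = 111959 + 37526 = 149485
Giving 86359 / 49528 / 41162 / 103491 / 23400 / 149485.
After projecting period 3:
Births: 41162 * 0.363 = 14942 ; 103491 * 0.174 = 18007 ; 23400 * 0.343 = 8026 → total 40975
Band 2: 86359 * 0.956 = 82559
Band 3: 49528 * 0.936 = 46358
Band 4: 41162 * 0.941 = 38733
Band 5: 103491 * 0.921 = 95315
Band 6: 23400 * 0.914 + 149485 * 0.487 = 21388 + 72799 = 94187
Giving 40975 / 82559 / 46358 / 38733 / 95315 / 94187.
After projecting period 4:
Births: 46358 * 0.363 = 16828 ; 38733 * 0.174 = 6740 ; 95315 * 0.343 = 32693 → total 56261
Band 2: 40975 * 0.956 = 39172
Band 3: 82559 * 0.936 = 77275
Band 4: 46358 * 0.941 = 43623
Band 5: 38733 * 0.921 = 35673
Band 6: 95315 * 0.914 + 94187 * 0.487 = 87118 + 45869 = 132987
Giving 56261 / 39172 / 77275 / 43623 / 35673 / 132987.
Total after period 4: 56261 + 39172 + 77275 + 43623 + 35673 + 132987 = 384991

384991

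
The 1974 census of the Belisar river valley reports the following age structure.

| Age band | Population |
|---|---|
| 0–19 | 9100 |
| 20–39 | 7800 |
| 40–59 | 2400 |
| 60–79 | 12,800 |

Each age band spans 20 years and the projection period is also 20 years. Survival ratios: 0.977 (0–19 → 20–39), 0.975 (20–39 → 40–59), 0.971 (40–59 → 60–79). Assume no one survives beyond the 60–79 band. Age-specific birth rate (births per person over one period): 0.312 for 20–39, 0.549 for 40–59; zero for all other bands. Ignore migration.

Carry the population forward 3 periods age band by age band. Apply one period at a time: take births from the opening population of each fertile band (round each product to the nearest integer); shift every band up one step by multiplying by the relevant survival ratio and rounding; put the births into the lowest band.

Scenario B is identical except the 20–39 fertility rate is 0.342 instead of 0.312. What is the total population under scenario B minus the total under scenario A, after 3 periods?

672

(Groups numbered youngest = 1 to oldest = 4.)
After projecting period 1:
Births: 7800 × 0.312 = 2434 ; 2400 × 0.549 = 1318 → total 3752
Group 2: 9100 × 0.977 = 8891
Group 3: 7800 × 0.975 = 7605
Group 4: 2400 × 0.971 = 2330
Giving 3752 / 8891 / 7605 / 2330.
After projecting period 2:
Births: 8891 × 0.312 = 2774 ; 7605 × 0.549 = 4175 → total 6949
Group 2: 3752 × 0.977 = 3666
Group 3: 8891 × 0.975 = 8669
Group 4: 7605 × 0.971 = 7384
Giving 6949 / 3666 / 8669 / 7384.
After projecting period 3:
Births: 3666 × 0.312 = 1144 ; 8669 × 0.549 = 4759 → total 5903
Group 2: 6949 × 0.977 = 6789
Group 3: 3666 × 0.975 = 3574
Group 4: 8669 × 0.971 = 8418
Giving 5903 / 6789 / 3574 / 8418.
Scenario A total after 3 periods: 24684
Scenario B projection —
After projecting period 1:
Births: 7800 × 0.342 = 2668 ; 2400 × 0.549 = 1318 → total 3986
Group 2: 9100 × 0.977 = 8891
Group 3: 7800 × 0.975 = 7605
Group 4: 2400 × 0.971 = 2330
Giving 3986 / 8891 / 7605 / 2330.
After projecting period 2:
Births: 8891 × 0.342 = 3041 ; 7605 × 0.549 = 4175 → total 7216
Group 2: 3986 × 0.977 = 3894
Group 3: 8891 × 0.975 = 8669
Group 4: 7605 × 0.971 = 7384
Giving 7216 / 3894 / 8669 / 7384.
After projecting period 3:
Births: 3894 × 0.342 = 1332 ; 8669 × 0.549 = 4759 → total 6091
Group 2: 7216 × 0.977 = 7050
Group 3: 3894 × 0.975 = 3797
Group 4: 8669 × 0.971 = 8418
Giving 6091 / 7050 / 3797 / 8418.
Scenario B total after 3 periods: 25356
Difference B − A = 25356 − 24684 = 672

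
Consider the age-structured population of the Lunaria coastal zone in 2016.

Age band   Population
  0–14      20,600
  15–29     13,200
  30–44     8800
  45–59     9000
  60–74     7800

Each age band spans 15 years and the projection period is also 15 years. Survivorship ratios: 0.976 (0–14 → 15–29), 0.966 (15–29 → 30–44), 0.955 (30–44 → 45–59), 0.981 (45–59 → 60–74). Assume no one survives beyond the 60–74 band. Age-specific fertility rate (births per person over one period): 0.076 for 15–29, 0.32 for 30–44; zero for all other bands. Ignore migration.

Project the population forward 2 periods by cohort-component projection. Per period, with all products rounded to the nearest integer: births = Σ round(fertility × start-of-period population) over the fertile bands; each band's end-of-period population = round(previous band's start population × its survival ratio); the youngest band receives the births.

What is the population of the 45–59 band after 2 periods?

12177

After projecting period 1:
Births: 13200 * 0.076 = 1003  |  8800 * 0.32 = 2816 → 3819
15–29: 20600 * 0.976 = 20106
30–44: 13200 * 0.966 = 12751
45–59: 8800 * 0.955 = 8404
60–74: 9000 * 0.981 = 8829
Giving 3819 / 20106 / 12751 / 8404 / 8829.
After projecting period 2:
Births: 20106 * 0.076 = 1528  |  12751 * 0.32 = 4080 → 5608
15–29: 3819 * 0.976 = 3727
30–44: 20106 * 0.966 = 19422
45–59: 12751 * 0.955 = 12177
60–74: 8404 * 0.981 = 8244
Giving 5608 / 3727 / 19422 / 12177 / 8244.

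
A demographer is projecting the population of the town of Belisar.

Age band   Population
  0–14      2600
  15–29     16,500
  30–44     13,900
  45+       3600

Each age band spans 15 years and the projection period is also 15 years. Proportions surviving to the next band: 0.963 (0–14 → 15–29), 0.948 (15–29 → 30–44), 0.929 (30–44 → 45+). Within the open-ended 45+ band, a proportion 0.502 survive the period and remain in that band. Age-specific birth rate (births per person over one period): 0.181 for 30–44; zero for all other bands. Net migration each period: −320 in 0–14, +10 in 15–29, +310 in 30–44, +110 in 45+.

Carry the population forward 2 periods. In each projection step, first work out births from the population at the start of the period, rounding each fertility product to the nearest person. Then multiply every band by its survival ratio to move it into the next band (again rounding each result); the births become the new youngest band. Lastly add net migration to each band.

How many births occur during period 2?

Let band 1 be 0–14 through band 4 = 45+.
— Period 1 —
Births: 13900 × 0.181 = 2516
Band 2: 2600 × 0.963 = 2504
Band 3: 16500 × 0.948 = 15642
Band 4: 13900 × 0.929 + 3600 × 0.502 = 12913 + 1807 = 14720
Net migration: Band 1 − 320 → 2196; Band 2 + 10 → 2514; Band 3 + 310 → 15952; Band 4 + 110 → 14830
End of period: [2196, 2514, 15952, 14830]
— Period 2 —
Births: 15952 × 0.181 = 2887
Band 2: 2196 × 0.963 = 2115
Band 3: 2514 × 0.948 = 2383
Band 4: 15952 × 0.929 + 14830 × 0.502 = 14819 + 7445 = 22264
Net migration: Band 1 − 320 → 2567; Band 2 + 10 → 2125; Band 3 + 310 → 2693; Band 4 + 110 → 22374
End of period: [2567, 2125, 2693, 22374]

2887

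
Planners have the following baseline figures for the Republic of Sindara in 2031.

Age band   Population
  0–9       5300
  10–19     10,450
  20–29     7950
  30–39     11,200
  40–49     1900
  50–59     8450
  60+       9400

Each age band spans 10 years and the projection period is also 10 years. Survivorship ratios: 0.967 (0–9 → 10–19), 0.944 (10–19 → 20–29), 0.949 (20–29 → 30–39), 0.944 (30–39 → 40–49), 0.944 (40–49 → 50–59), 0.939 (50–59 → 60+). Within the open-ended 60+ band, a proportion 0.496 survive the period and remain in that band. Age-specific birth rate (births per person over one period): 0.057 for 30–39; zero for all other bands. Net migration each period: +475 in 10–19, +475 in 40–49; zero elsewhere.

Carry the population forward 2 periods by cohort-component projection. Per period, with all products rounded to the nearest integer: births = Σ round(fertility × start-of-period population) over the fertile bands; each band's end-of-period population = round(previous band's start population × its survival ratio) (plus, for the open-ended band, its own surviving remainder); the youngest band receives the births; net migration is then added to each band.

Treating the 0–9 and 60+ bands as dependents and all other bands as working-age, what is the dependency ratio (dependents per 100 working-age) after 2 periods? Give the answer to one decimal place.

[period 1]
Births: 11200 × 0.057 = 638
10–19: 5300 × 0.967 = 5125
20–29: 10450 × 0.944 = 9865
30–39: 7950 × 0.949 = 7545
40–49: 11200 × 0.944 = 10573
50–59: 1900 × 0.944 = 1794
60+: 8450 × 0.939 + 9400 × 0.496 = 7935 + 4662 = 12597
Net migration: 10–19 + 475 → 5600; 40–49 + 475 → 11048
Population now: 0–9=638, 10–19=5600, 20–29=9865, 30–39=7545, 40–49=11048, 50–59=1794, 60+=12597
[period 2]
Births: 7545 × 0.057 = 430
10–19: 638 × 0.967 = 617
20–29: 5600 × 0.944 = 5286
30–39: 9865 × 0.949 = 9362
40–49: 7545 × 0.944 = 7122
50–59: 11048 × 0.944 = 10429
60+: 1794 × 0.939 + 12597 × 0.496 = 1685 + 6248 = 7933
Net migration: 10–19 + 475 → 1092; 40–49 + 475 → 7597
Population now: 0–9=430, 10–19=1092, 20–29=5286, 30–39=9362, 40–49=7597, 50–59=10429, 60+=7933
Dependents (band 0–9 + band 60+) = 430 + 7933 = 8363; working-age = 33766; ratio = 8363/33766 × 100 = 24.8

24.8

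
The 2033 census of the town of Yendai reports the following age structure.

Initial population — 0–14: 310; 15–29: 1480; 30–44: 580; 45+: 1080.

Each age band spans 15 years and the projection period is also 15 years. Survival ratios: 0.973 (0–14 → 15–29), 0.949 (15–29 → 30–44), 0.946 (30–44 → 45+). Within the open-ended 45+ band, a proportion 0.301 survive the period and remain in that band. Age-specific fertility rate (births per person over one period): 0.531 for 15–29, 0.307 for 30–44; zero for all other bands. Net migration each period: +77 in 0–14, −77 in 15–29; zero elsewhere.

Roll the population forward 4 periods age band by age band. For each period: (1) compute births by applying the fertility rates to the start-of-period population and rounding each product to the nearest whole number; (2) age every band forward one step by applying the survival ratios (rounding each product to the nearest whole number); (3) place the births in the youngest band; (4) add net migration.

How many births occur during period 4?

556

Numbering the groups 1..4 from youngest to oldest:
Period 1.
Births: 1480 * 0.531 = 786, 580 * 0.307 = 178 → total 964
Group 2: 310 * 0.973 = 302
Group 3: 1480 * 0.949 = 1405
Group 4: 580 * 0.946 + 1080 * 0.301 = 549 + 325 = 874
Net migration: Group 1 + 77 → 1041; Group 2 − 77 → 225
End of period: [1041, 225, 1405, 874]
Period 2.
Births: 225 * 0.531 = 119, 1405 * 0.307 = 431 → total 550
Group 2: 1041 * 0.973 = 1013
Group 3: 225 * 0.949 = 214
Group 4: 1405 * 0.946 + 874 * 0.301 = 1329 + 263 = 1592
Net migration: Group 1 + 77 → 627; Group 2 − 77 → 936
End of period: [627, 936, 214, 1592]
Period 3.
Births: 936 * 0.531 = 497, 214 * 0.307 = 66 → total 563
Group 2: 627 * 0.973 = 610
Group 3: 936 * 0.949 = 888
Group 4: 214 * 0.946 + 1592 * 0.301 = 202 + 479 = 681
Net migration: Group 1 + 77 → 640; Group 2 − 77 → 533
End of period: [640, 533, 888, 681]
Period 4.
Births: 533 * 0.531 = 283, 888 * 0.307 = 273 → total 556
Group 2: 640 * 0.973 = 623
Group 3: 533 * 0.949 = 506
Group 4: 888 * 0.946 + 681 * 0.301 = 840 + 205 = 1045
Net migration: Group 1 + 77 → 633; Group 2 − 77 → 546
End of period: [633, 546, 506, 1045]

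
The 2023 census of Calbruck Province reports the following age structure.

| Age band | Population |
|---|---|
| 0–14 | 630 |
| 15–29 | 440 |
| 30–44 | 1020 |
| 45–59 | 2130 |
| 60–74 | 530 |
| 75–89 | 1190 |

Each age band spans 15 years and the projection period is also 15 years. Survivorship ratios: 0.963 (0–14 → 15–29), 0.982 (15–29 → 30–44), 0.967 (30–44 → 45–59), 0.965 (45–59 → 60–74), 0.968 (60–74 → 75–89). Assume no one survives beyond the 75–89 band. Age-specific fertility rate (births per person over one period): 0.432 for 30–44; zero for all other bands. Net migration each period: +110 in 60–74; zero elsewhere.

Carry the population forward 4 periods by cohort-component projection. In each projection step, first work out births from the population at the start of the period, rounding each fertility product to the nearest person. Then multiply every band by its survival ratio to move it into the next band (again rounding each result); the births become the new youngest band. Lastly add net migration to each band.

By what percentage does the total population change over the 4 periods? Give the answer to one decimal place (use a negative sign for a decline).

(Groups numbered youngest = 1 to oldest = 6.)
— Period 1 —
Births: 1020 × 0.432 = 441
Group 2: 630 × 0.963 = 607
Group 3: 440 × 0.982 = 432
Group 4: 1020 × 0.967 = 986
Group 5: 2130 × 0.965 = 2055
Group 6: 530 × 0.968 = 513
Net migration: Group 5 + 110 → 2165
Giving 441 / 607 / 432 / 986 / 2165 / 513.
— Period 2 —
Births: 432 × 0.432 = 187
Group 2: 441 × 0.963 = 425
Group 3: 607 × 0.982 = 596
Group 4: 432 × 0.967 = 418
Group 5: 986 × 0.965 = 951
Group 6: 2165 × 0.968 = 2096
Net migration: Group 5 + 110 → 1061
Giving 187 / 425 / 596 / 418 / 1061 / 2096.
— Period 3 —
Births: 596 × 0.432 = 257
Group 2: 187 × 0.963 = 180
Group 3: 425 × 0.982 = 417
Group 4: 596 × 0.967 = 576
Group 5: 418 × 0.965 = 403
Group 6: 1061 × 0.968 = 1027
Net migration: Group 5 + 110 → 513
Giving 257 / 180 / 417 / 576 / 513 / 1027.
— Period 4 —
Births: 417 × 0.432 = 180
Group 2: 257 × 0.963 = 247
Group 3: 180 × 0.982 = 177
Group 4: 417 × 0.967 = 403
Group 5: 576 × 0.965 = 556
Group 6: 513 × 0.968 = 497
Net migration: Group 5 + 110 → 666
Giving 180 / 247 / 177 / 403 / 666 / 497.
Total: 5940 → 2170; change = -3770; percentage change = -63.5%

-63.5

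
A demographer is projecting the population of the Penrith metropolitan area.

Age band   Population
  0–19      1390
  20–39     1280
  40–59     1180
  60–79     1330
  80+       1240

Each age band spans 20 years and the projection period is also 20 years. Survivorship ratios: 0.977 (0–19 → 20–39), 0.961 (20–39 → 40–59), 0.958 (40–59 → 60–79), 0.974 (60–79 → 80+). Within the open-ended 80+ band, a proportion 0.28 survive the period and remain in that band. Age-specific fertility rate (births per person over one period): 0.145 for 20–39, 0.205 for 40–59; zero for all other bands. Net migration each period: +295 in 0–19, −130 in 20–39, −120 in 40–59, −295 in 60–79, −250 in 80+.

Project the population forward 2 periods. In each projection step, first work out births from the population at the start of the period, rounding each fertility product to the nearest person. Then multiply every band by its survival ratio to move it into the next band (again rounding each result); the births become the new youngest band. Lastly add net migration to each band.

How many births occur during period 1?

After projecting period 1:
Births: 1280 × 0.145 = 186  |  1180 × 0.205 = 242 → total 428
20–39: 1390 × 0.977 = 1358
40–59: 1280 × 0.961 = 1230
60–79: 1180 × 0.958 = 1130
80+: 1330 × 0.974 + 1240 × 0.28 = 1295 + 347 = 1642
Net migration: 0–19 + 295 → 723; 20–39 − 130 → 1228; 40–59 − 120 → 1110; 60–79 − 295 → 835; 80+ − 250 → 1392
Giving 723 / 1228 / 1110 / 835 / 1392.

428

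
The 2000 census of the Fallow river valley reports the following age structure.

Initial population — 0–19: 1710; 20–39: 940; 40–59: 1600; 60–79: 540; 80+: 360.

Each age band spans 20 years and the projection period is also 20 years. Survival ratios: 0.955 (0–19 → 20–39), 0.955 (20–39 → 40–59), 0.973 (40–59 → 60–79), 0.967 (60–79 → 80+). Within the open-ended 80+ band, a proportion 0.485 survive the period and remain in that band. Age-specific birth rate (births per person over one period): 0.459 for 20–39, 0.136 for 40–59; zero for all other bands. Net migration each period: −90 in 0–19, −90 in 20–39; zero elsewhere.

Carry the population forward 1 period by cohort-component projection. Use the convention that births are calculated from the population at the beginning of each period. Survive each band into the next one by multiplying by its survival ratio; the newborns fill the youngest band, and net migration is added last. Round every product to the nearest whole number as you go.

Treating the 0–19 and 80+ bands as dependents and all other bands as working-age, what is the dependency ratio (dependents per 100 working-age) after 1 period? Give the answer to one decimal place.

31.4

[period 1]
Births: 940 × 0.459 = 431  |  1600 × 0.136 = 218 ⇒ total 649
20–39: 1710 × 0.955 = 1633
40–59: 940 × 0.955 = 898
60–79: 1600 × 0.973 = 1557
80+: 540 × 0.967 + 360 × 0.485 = 522 + 175 = 697
Net migration: 0–19 − 90 → 559; 20–39 − 90 → 1543
Giving 559 / 1543 / 898 / 1557 / 697.
Dependents (band 0–19 + band 80+) = 559 + 697 = 1256; working-age = 3998; ratio = 1256/3998 × 100 = 31.4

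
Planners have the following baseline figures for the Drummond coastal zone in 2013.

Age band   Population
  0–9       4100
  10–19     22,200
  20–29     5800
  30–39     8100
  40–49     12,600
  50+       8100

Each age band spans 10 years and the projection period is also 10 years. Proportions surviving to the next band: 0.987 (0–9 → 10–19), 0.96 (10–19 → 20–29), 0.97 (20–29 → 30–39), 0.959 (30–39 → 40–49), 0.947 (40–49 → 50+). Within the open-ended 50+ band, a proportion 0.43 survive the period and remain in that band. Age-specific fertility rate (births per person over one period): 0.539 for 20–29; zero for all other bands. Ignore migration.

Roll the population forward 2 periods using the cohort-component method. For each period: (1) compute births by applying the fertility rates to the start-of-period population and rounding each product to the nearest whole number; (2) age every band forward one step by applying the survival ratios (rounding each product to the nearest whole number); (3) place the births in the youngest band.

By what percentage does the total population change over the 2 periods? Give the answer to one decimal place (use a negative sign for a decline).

-3.9

— Period 1 —
Births: 5800 × 0.539 = 3126
10–19: 4100 × 0.987 = 4047
20–29: 22200 × 0.96 = 21312
30–39: 5800 × 0.97 = 5626
40–49: 8100 × 0.959 = 7768
50+: 12600 × 0.947 + 8100 × 0.43 = 11932 + 3483 = 15415
Population now: 0–9=3126, 10–19=4047, 20–29=21312, 30–39=5626, 40–49=7768, 50+=15415
— Period 2 —
Births: 21312 × 0.539 = 11487
10–19: 3126 × 0.987 = 3085
20–29: 4047 × 0.96 = 3885
30–39: 21312 × 0.97 = 20673
40–49: 5626 × 0.959 = 5395
50+: 7768 × 0.947 + 15415 × 0.43 = 7356 + 6628 = 13984
Population now: 0–9=11487, 10–19=3085, 20–29=3885, 30–39=20673, 40–49=5395, 50+=13984
Total: 60900 → 58509; change = -2391; percentage change = -3.9%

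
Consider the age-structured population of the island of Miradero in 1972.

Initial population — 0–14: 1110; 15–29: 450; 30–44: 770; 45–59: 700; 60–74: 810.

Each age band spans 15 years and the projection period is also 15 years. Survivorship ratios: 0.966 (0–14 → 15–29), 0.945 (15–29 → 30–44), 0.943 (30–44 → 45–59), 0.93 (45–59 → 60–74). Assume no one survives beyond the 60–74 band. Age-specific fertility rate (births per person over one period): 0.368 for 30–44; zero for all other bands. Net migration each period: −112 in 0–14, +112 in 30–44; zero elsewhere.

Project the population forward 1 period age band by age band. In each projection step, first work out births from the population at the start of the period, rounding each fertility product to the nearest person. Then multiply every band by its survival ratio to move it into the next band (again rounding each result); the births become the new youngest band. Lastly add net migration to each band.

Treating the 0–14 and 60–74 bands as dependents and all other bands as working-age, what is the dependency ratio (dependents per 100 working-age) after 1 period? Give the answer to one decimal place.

After projecting period 1:
Births: 770 * 0.368 = 283
15–29: 1110 * 0.966 = 1072
30–44: 450 * 0.945 = 425
45–59: 770 * 0.943 = 726
60–74: 700 * 0.93 = 651
Net migration: 0–14 − 112 → 171; 30–44 + 112 → 537
End of period: [171, 1072, 537, 726, 651]
Dependents (band 0–14 + band 60–74) = 171 + 651 = 822; working-age = 2335; ratio = 822/2335 × 100 = 35.2

35.2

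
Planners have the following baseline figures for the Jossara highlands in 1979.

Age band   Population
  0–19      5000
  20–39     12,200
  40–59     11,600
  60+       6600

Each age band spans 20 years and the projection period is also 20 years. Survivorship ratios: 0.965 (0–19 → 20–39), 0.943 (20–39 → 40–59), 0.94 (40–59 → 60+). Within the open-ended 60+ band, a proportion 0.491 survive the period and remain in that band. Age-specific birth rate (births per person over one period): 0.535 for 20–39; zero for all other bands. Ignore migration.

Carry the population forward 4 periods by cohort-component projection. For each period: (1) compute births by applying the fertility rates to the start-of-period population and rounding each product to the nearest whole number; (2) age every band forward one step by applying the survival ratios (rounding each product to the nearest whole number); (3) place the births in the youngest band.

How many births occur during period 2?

2581

[period 1]
Births: 12200 × 0.535 = 6527
20–39: 5000 × 0.965 = 4825
40–59: 12200 × 0.943 = 11505
60+: 11600 × 0.94 + 6600 × 0.491 = 10904 + 3241 = 14145
Population now: 0–19=6527, 20–39=4825, 40–59=11505, 60+=14145
[period 2]
Births: 4825 × 0.535 = 2581
20–39: 6527 × 0.965 = 6299
40–59: 4825 × 0.943 = 4550
60+: 11505 × 0.94 + 14145 × 0.491 = 10815 + 6945 = 17760
Population now: 0–19=2581, 20–39=6299, 40–59=4550, 60+=17760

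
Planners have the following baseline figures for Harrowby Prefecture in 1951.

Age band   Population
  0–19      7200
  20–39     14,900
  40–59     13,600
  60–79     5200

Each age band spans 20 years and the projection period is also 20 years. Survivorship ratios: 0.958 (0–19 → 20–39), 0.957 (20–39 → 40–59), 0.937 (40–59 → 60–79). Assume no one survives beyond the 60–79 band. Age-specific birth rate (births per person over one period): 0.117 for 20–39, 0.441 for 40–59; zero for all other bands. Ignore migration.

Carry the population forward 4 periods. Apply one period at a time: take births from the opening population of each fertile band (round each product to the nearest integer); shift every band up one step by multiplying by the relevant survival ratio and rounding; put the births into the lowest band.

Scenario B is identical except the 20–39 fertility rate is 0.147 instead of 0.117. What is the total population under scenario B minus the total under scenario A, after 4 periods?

1260

Let group 1 be 0–19 through group 4 = 60–79.
Period 1.
Births: 14900 * 0.117 = 1743  |  13600 * 0.441 = 5998 → total 7741
Group 2: 7200 * 0.958 = 6898
Group 3: 14900 * 0.957 = 14259
Group 4: 13600 * 0.937 = 12743
End of period: [7741, 6898, 14259, 12743]
Period 2.
Births: 6898 * 0.117 = 807  |  14259 * 0.441 = 6288 → total 7095
Group 2: 7741 * 0.958 = 7416
Group 3: 6898 * 0.957 = 6601
Group 4: 14259 * 0.937 = 13361
End of period: [7095, 7416, 6601, 13361]
Period 3.
Births: 7416 * 0.117 = 868  |  6601 * 0.441 = 2911 → total 3779
Group 2: 7095 * 0.958 = 6797
Group 3: 7416 * 0.957 = 7097
Group 4: 6601 * 0.937 = 6185
End of period: [3779, 6797, 7097, 6185]
Period 4.
Births: 6797 * 0.117 = 795  |  7097 * 0.441 = 3130 → total 3925
Group 2: 3779 * 0.958 = 3620
Group 3: 6797 * 0.957 = 6505
Group 4: 7097 * 0.937 = 6650
End of period: [3925, 3620, 6505, 6650]
Scenario A total after 4 periods: 20700
Scenario B projection —
Period 1.
Births: 14900 * 0.147 = 2190  |  13600 * 0.441 = 5998 → total 8188
Group 2: 7200 * 0.958 = 6898
Group 3: 14900 * 0.957 = 14259
Group 4: 13600 * 0.937 = 12743
End of period: [8188, 6898, 14259, 12743]
Period 2.
Births: 6898 * 0.147 = 1014  |  14259 * 0.441 = 6288 → total 7302
Group 2: 8188 * 0.958 = 7844
Group 3: 6898 * 0.957 = 6601
Group 4: 14259 * 0.937 = 13361
End of period: [7302, 7844, 6601, 13361]
Period 3.
Births: 7844 * 0.147 = 1153  |  6601 * 0.441 = 2911 → total 4064
Group 2: 7302 * 0.958 = 6995
Group 3: 7844 * 0.957 = 7507
Group 4: 6601 * 0.937 = 6185
End of period: [4064, 6995, 7507, 6185]
Period 4.
Births: 6995 * 0.147 = 1028  |  7507 * 0.441 = 3311 → total 4339
Group 2: 4064 * 0.958 = 3893
Group 3: 6995 * 0.957 = 6694
Group 4: 7507 * 0.937 = 7034
End of period: [4339, 3893, 6694, 7034]
Scenario B total after 4 periods: 21960
Difference B − A = 21960 − 20700 = 1260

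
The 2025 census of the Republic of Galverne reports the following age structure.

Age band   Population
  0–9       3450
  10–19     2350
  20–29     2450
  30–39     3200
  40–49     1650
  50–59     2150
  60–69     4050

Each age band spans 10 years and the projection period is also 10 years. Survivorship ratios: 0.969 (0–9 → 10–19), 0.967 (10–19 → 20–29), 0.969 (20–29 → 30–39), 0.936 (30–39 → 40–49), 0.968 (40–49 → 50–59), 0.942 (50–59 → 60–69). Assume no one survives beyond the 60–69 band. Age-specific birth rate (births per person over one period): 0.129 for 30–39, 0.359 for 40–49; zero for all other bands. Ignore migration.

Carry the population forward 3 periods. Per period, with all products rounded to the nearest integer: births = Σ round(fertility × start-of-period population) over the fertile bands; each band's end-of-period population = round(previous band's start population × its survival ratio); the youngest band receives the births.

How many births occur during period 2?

Let group 1 be 0–9 through group 7 = 60–69.
Period 1:
Births: 3200 * 0.129 = 413  |  1650 * 0.359 = 592 — total 1005
Group 2: 3450 * 0.969 = 3343
Group 3: 2350 * 0.967 = 2272
Group 4: 2450 * 0.969 = 2374
Group 5: 3200 * 0.936 = 2995
Group 6: 1650 * 0.968 = 1597
Group 7: 2150 * 0.942 = 2025
Population now: 0–9=1005, 10–19=3343, 20–29=2272, 30–39=2374, 40–49=2995, 50–59=1597, 60–69=2025
Period 2:
Births: 2374 * 0.129 = 306  |  2995 * 0.359 = 1075 — total 1381
Group 2: 1005 * 0.969 = 974
Group 3: 3343 * 0.967 = 3233
Group 4: 2272 * 0.969 = 2202
Group 5: 2374 * 0.936 = 2222
Group 6: 2995 * 0.968 = 2899
Group 7: 1597 * 0.942 = 1504
Population now: 0–9=1381, 10–19=974, 20–29=3233, 30–39=2202, 40–49=2222, 50–59=2899, 60–69=1504

1381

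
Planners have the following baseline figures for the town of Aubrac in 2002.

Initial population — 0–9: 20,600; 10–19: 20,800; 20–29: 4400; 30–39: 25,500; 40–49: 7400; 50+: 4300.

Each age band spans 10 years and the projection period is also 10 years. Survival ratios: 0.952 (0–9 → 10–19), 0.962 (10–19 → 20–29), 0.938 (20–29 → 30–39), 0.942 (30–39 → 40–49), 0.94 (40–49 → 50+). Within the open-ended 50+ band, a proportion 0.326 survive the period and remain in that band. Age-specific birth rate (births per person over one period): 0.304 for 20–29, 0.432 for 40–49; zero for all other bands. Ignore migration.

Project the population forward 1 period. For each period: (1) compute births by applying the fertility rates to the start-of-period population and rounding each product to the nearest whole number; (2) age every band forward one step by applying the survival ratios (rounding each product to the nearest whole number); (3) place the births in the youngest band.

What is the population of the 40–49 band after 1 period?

24021

Numbering the groups 1..6 from youngest to oldest:
Period 1.
Births: 4400 × 0.304 = 1338  |  7400 × 0.432 = 3197 → total 4535
Group 2: 20600 × 0.952 = 19611
Group 3: 20800 × 0.962 = 20010
Group 4: 4400 × 0.938 = 4127
Group 5: 25500 × 0.942 = 24021
Group 6: 7400 × 0.94 + 4300 × 0.326 = 6956 + 1402 = 8358
End of period: [4535, 19611, 20010, 4127, 24021, 8358]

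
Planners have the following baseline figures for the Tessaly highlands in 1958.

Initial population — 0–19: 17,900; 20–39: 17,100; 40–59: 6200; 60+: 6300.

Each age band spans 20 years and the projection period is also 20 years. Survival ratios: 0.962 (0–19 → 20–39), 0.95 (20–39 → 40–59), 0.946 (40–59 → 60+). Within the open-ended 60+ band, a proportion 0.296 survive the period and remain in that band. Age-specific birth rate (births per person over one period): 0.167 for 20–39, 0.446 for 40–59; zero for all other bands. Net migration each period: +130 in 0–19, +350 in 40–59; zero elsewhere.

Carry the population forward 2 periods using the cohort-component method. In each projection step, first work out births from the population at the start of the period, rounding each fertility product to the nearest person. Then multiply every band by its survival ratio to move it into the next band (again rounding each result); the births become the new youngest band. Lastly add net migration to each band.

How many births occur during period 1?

5621

Call the bands 1 to 4, youngest first.
Period 1.
Births: 17100 × 0.167 = 2856 ; 6200 × 0.446 = 2765 → total 5621
Band 2: 17900 × 0.962 = 17220
Band 3: 17100 × 0.95 = 16245
Band 4: 6200 × 0.946 + 6300 × 0.296 = 5865 + 1865 = 7730
Net migration: Band 1 + 130 → 5751; Band 3 + 350 → 16595
→ [5751, 17220, 16595, 7730]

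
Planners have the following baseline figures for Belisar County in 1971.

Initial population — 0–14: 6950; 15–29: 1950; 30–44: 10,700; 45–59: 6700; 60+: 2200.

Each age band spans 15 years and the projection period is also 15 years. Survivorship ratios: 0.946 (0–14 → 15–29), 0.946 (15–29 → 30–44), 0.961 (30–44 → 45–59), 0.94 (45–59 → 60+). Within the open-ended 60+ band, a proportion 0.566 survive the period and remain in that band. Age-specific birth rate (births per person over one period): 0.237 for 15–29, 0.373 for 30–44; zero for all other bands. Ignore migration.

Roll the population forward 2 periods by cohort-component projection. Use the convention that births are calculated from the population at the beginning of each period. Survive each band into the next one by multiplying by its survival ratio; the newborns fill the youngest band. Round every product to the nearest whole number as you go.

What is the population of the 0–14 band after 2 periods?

Let group 1 be 0–14 through group 5 = 60+.
[period 1]
Births: 1950 * 0.237 = 462, 10700 * 0.373 = 3991 → 4453
Group 2: 6950 * 0.946 = 6575
Group 3: 1950 * 0.946 = 1845
Group 4: 10700 * 0.961 = 10283
Group 5: 6700 * 0.94 + 2200 * 0.566 = 6298 + 1245 = 7543
Giving 4453 / 6575 / 1845 / 10283 / 7543.
[period 2]
Births: 6575 * 0.237 = 1558, 1845 * 0.373 = 688 → 2246
Group 2: 4453 * 0.946 = 4213
Group 3: 6575 * 0.946 = 6220
Group 4: 1845 * 0.961 = 1773
Group 5: 10283 * 0.94 + 7543 * 0.566 = 9666 + 4269 = 13935
Giving 2246 / 4213 / 6220 / 1773 / 13935.

2246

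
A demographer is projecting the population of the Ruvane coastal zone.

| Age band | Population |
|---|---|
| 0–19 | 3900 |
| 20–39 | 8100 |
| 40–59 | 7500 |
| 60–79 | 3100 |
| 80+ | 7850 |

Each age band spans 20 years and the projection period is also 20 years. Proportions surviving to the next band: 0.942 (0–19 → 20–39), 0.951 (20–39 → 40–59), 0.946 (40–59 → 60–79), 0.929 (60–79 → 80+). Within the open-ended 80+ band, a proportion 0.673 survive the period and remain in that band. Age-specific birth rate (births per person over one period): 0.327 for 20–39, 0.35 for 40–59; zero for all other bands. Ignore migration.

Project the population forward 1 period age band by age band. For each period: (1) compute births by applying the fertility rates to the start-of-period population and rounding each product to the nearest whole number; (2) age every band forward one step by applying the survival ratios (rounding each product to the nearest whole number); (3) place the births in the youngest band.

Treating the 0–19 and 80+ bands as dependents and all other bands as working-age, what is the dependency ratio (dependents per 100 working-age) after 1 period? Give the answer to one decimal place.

After projecting period 1:
Births: 8100 × 0.327 = 2649 ; 7500 × 0.35 = 2625 ⇒ total 5274
20–39: 3900 × 0.942 = 3674
40–59: 8100 × 0.951 = 7703
60–79: 7500 × 0.946 = 7095
80+: 3100 × 0.929 + 7850 × 0.673 = 2880 + 5283 = 8163
Giving 5274 / 3674 / 7703 / 7095 / 8163.
Dependents (band 0–19 + band 80+) = 5274 + 8163 = 13437; working-age = 18472; ratio = 13437/18472 × 100 = 72.7

72.7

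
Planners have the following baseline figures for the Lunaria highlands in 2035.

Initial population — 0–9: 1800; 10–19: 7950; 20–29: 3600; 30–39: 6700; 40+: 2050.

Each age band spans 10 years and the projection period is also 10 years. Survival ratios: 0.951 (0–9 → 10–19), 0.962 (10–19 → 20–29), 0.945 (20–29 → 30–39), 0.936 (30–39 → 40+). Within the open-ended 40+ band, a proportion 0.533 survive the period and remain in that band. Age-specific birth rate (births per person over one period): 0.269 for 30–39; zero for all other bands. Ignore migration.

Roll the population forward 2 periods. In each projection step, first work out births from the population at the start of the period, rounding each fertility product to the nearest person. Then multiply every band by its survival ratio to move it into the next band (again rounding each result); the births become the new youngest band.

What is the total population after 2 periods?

18612

— Period 1 —
Births: 6700 × 0.269 = 1802
10–19: 1800 × 0.951 = 1712
20–29: 7950 × 0.962 = 7648
30–39: 3600 × 0.945 = 3402
40+: 6700 × 0.936 + 2050 × 0.533 = 6271 + 1093 = 7364
→ [1802, 1712, 7648, 3402, 7364]
— Period 2 —
Births: 3402 × 0.269 = 915
10–19: 1802 × 0.951 = 1714
20–29: 1712 × 0.962 = 1647
30–39: 7648 × 0.945 = 7227
40+: 3402 × 0.936 + 7364 × 0.533 = 3184 + 3925 = 7109
→ [915, 1714, 1647, 7227, 7109]
Total after period 2: 915 + 1714 + 1647 + 7227 + 7109 = 18612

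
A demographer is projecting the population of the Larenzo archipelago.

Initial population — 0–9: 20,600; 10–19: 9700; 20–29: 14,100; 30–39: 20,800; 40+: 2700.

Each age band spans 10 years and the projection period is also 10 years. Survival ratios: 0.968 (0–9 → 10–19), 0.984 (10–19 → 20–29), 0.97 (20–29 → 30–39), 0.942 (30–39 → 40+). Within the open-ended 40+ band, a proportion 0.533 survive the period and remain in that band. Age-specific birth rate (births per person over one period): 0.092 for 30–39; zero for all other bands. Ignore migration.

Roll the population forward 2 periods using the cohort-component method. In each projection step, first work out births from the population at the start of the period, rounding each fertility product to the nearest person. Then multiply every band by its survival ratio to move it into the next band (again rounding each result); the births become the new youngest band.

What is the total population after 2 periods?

56087

Let band 1 be 0–9 through band 5 = 40+.
[period 1]
Births: 20800 * 0.092 = 1914
Band 2: 20600 * 0.968 = 19941
Band 3: 9700 * 0.984 = 9545
Band 4: 14100 * 0.97 = 13677
Band 5: 20800 * 0.942 + 2700 * 0.533 = 19594 + 1439 = 21033
→ [1914, 19941, 9545, 13677, 21033]
[period 2]
Births: 13677 * 0.092 = 1258
Band 2: 1914 * 0.968 = 1853
Band 3: 19941 * 0.984 = 19622
Band 4: 9545 * 0.97 = 9259
Band 5: 13677 * 0.942 + 21033 * 0.533 = 12884 + 11211 = 24095
→ [1258, 1853, 19622, 9259, 24095]
Total after period 2: 1258 + 1853 + 19622 + 9259 + 24095 = 56087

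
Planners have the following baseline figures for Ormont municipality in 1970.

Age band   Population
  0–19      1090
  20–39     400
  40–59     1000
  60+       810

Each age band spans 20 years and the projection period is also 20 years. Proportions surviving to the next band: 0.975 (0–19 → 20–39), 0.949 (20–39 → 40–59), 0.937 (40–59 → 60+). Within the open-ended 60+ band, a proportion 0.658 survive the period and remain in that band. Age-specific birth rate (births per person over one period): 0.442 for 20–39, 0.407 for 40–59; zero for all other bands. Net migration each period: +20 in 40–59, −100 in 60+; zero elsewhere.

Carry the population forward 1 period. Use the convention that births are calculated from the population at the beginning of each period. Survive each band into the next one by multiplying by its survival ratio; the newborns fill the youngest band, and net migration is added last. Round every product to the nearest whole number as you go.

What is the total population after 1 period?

3417

[period 1]
Births: 400 * 0.442 = 177, 1000 * 0.407 = 407 — total 584
20–39: 1090 * 0.975 = 1063
40–59: 400 * 0.949 = 380
60+: 1000 * 0.937 + 810 * 0.658 = 937 + 533 = 1470
Net migration: 40–59 + 20 → 400; 60+ − 100 → 1370
Population now: 0–19=584, 20–39=1063, 40–59=400, 60+=1370
Total after period 1: 584 + 1063 + 400 + 1370 = 3417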